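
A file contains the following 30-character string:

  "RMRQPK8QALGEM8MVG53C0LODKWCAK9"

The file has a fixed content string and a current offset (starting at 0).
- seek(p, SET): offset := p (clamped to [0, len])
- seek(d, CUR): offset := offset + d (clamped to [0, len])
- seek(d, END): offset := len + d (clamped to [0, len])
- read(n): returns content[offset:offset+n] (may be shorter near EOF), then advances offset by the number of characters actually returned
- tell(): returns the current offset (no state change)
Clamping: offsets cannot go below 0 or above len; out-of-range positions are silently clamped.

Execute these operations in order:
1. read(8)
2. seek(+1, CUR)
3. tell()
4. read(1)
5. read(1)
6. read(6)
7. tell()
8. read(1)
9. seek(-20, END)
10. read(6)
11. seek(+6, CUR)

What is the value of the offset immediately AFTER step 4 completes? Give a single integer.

Answer: 10

Derivation:
After 1 (read(8)): returned 'RMRQPK8Q', offset=8
After 2 (seek(+1, CUR)): offset=9
After 3 (tell()): offset=9
After 4 (read(1)): returned 'L', offset=10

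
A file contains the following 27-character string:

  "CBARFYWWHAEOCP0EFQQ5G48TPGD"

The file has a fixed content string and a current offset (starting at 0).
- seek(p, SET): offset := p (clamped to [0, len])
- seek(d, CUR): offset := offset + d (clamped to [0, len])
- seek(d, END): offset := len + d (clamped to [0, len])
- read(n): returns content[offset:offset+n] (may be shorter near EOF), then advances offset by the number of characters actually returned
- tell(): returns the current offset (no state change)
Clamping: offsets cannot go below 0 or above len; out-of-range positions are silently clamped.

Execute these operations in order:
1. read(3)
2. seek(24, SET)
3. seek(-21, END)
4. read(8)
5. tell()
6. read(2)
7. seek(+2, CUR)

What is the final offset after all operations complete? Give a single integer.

Answer: 18

Derivation:
After 1 (read(3)): returned 'CBA', offset=3
After 2 (seek(24, SET)): offset=24
After 3 (seek(-21, END)): offset=6
After 4 (read(8)): returned 'WWHAEOCP', offset=14
After 5 (tell()): offset=14
After 6 (read(2)): returned '0E', offset=16
After 7 (seek(+2, CUR)): offset=18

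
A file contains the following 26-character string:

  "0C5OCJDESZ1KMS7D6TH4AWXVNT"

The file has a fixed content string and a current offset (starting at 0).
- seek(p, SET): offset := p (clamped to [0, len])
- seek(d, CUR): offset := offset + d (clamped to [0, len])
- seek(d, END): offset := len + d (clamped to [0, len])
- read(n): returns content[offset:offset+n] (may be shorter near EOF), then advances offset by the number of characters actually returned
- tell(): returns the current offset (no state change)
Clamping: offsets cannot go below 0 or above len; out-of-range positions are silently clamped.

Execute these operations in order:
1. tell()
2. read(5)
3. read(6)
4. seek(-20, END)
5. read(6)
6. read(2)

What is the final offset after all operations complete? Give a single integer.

Answer: 14

Derivation:
After 1 (tell()): offset=0
After 2 (read(5)): returned '0C5OC', offset=5
After 3 (read(6)): returned 'JDESZ1', offset=11
After 4 (seek(-20, END)): offset=6
After 5 (read(6)): returned 'DESZ1K', offset=12
After 6 (read(2)): returned 'MS', offset=14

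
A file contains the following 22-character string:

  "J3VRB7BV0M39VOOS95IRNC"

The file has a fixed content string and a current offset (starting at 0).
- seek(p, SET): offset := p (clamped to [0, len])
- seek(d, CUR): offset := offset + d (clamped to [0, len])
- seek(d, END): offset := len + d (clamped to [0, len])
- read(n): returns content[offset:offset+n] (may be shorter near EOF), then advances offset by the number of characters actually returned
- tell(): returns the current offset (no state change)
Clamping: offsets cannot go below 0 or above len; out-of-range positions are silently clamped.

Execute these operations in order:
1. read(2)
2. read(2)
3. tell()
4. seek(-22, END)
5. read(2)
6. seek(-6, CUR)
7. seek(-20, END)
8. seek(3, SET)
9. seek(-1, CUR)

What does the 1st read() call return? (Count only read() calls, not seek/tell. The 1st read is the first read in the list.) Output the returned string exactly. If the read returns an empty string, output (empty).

After 1 (read(2)): returned 'J3', offset=2
After 2 (read(2)): returned 'VR', offset=4
After 3 (tell()): offset=4
After 4 (seek(-22, END)): offset=0
After 5 (read(2)): returned 'J3', offset=2
After 6 (seek(-6, CUR)): offset=0
After 7 (seek(-20, END)): offset=2
After 8 (seek(3, SET)): offset=3
After 9 (seek(-1, CUR)): offset=2

Answer: J3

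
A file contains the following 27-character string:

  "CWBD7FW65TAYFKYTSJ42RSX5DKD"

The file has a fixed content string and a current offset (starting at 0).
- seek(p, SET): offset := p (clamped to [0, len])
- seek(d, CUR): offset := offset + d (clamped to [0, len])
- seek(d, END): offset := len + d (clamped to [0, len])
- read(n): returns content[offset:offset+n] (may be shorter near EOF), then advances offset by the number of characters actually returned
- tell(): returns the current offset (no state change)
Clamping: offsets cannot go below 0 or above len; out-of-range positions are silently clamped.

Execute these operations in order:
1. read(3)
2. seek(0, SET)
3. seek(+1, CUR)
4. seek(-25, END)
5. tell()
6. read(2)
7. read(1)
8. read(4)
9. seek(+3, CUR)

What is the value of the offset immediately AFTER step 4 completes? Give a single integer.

After 1 (read(3)): returned 'CWB', offset=3
After 2 (seek(0, SET)): offset=0
After 3 (seek(+1, CUR)): offset=1
After 4 (seek(-25, END)): offset=2

Answer: 2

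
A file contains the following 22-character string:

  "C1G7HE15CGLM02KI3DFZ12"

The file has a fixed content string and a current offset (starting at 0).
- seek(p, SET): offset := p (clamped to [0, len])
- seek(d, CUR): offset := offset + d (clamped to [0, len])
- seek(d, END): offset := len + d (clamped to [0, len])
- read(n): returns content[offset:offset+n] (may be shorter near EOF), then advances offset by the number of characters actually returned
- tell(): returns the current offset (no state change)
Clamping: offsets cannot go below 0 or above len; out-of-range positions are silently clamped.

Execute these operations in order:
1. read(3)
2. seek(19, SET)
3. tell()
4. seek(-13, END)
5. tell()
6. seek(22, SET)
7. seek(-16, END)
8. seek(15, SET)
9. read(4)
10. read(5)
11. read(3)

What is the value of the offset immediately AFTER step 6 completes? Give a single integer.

Answer: 22

Derivation:
After 1 (read(3)): returned 'C1G', offset=3
After 2 (seek(19, SET)): offset=19
After 3 (tell()): offset=19
After 4 (seek(-13, END)): offset=9
After 5 (tell()): offset=9
After 6 (seek(22, SET)): offset=22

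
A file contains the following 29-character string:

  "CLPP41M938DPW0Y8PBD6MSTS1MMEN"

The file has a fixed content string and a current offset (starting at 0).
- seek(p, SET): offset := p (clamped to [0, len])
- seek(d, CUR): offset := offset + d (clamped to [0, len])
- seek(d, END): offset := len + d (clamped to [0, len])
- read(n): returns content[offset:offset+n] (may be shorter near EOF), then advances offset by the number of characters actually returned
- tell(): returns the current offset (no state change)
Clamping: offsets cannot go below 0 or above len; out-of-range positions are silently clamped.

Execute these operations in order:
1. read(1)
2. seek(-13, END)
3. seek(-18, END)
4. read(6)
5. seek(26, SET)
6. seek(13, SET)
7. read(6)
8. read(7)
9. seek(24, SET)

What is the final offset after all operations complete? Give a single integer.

After 1 (read(1)): returned 'C', offset=1
After 2 (seek(-13, END)): offset=16
After 3 (seek(-18, END)): offset=11
After 4 (read(6)): returned 'PW0Y8P', offset=17
After 5 (seek(26, SET)): offset=26
After 6 (seek(13, SET)): offset=13
After 7 (read(6)): returned '0Y8PBD', offset=19
After 8 (read(7)): returned '6MSTS1M', offset=26
After 9 (seek(24, SET)): offset=24

Answer: 24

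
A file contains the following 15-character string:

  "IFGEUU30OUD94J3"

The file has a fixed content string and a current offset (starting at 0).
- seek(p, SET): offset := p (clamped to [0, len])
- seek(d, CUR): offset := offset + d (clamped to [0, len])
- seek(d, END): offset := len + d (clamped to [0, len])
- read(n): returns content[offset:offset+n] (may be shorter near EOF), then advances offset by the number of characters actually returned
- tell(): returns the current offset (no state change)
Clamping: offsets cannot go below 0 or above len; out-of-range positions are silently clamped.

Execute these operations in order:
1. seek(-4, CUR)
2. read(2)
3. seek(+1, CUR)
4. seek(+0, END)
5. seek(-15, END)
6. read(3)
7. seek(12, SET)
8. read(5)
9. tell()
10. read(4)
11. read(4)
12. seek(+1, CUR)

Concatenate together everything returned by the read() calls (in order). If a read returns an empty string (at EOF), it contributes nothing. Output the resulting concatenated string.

After 1 (seek(-4, CUR)): offset=0
After 2 (read(2)): returned 'IF', offset=2
After 3 (seek(+1, CUR)): offset=3
After 4 (seek(+0, END)): offset=15
After 5 (seek(-15, END)): offset=0
After 6 (read(3)): returned 'IFG', offset=3
After 7 (seek(12, SET)): offset=12
After 8 (read(5)): returned '4J3', offset=15
After 9 (tell()): offset=15
After 10 (read(4)): returned '', offset=15
After 11 (read(4)): returned '', offset=15
After 12 (seek(+1, CUR)): offset=15

Answer: IFIFG4J3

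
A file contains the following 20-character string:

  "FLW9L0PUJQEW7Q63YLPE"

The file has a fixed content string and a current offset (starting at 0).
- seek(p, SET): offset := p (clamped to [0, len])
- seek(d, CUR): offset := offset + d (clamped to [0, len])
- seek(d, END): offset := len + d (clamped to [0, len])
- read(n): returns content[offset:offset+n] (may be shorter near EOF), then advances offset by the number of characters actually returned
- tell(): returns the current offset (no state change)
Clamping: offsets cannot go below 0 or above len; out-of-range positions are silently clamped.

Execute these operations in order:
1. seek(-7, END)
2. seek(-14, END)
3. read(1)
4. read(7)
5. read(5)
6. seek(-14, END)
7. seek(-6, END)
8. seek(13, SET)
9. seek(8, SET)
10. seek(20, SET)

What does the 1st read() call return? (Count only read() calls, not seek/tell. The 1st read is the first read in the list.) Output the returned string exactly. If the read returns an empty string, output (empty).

Answer: P

Derivation:
After 1 (seek(-7, END)): offset=13
After 2 (seek(-14, END)): offset=6
After 3 (read(1)): returned 'P', offset=7
After 4 (read(7)): returned 'UJQEW7Q', offset=14
After 5 (read(5)): returned '63YLP', offset=19
After 6 (seek(-14, END)): offset=6
After 7 (seek(-6, END)): offset=14
After 8 (seek(13, SET)): offset=13
After 9 (seek(8, SET)): offset=8
After 10 (seek(20, SET)): offset=20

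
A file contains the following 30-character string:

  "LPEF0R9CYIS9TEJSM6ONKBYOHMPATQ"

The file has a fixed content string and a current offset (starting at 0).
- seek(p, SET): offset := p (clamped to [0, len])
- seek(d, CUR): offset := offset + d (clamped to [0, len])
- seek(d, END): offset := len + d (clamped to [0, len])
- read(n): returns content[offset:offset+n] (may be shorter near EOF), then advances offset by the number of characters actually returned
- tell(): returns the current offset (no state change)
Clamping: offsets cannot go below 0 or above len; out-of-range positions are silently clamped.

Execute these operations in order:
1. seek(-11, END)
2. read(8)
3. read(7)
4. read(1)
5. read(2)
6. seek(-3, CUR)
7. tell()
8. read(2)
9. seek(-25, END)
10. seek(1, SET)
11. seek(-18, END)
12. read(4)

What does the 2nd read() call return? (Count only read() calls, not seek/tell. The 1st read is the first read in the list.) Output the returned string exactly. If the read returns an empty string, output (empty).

Answer: ATQ

Derivation:
After 1 (seek(-11, END)): offset=19
After 2 (read(8)): returned 'NKBYOHMP', offset=27
After 3 (read(7)): returned 'ATQ', offset=30
After 4 (read(1)): returned '', offset=30
After 5 (read(2)): returned '', offset=30
After 6 (seek(-3, CUR)): offset=27
After 7 (tell()): offset=27
After 8 (read(2)): returned 'AT', offset=29
After 9 (seek(-25, END)): offset=5
After 10 (seek(1, SET)): offset=1
After 11 (seek(-18, END)): offset=12
After 12 (read(4)): returned 'TEJS', offset=16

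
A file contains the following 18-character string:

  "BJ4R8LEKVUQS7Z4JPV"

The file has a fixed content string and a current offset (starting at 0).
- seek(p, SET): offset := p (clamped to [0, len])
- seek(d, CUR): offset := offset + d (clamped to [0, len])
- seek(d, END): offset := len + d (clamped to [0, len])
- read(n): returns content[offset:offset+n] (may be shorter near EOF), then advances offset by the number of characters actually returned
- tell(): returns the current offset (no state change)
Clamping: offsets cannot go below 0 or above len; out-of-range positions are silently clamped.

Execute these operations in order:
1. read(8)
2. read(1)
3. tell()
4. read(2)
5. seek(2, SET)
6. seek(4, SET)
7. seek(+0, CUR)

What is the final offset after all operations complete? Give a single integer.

After 1 (read(8)): returned 'BJ4R8LEK', offset=8
After 2 (read(1)): returned 'V', offset=9
After 3 (tell()): offset=9
After 4 (read(2)): returned 'UQ', offset=11
After 5 (seek(2, SET)): offset=2
After 6 (seek(4, SET)): offset=4
After 7 (seek(+0, CUR)): offset=4

Answer: 4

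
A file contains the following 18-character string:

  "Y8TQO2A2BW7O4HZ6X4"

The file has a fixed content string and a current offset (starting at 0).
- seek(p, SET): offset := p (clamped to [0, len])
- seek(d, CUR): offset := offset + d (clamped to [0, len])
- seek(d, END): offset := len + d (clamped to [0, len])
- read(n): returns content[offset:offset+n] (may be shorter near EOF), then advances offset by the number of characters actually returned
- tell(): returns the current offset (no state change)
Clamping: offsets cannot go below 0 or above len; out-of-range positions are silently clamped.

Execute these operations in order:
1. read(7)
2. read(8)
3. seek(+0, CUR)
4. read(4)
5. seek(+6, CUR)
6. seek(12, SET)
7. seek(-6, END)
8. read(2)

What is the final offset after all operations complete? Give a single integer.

Answer: 14

Derivation:
After 1 (read(7)): returned 'Y8TQO2A', offset=7
After 2 (read(8)): returned '2BW7O4HZ', offset=15
After 3 (seek(+0, CUR)): offset=15
After 4 (read(4)): returned '6X4', offset=18
After 5 (seek(+6, CUR)): offset=18
After 6 (seek(12, SET)): offset=12
After 7 (seek(-6, END)): offset=12
After 8 (read(2)): returned '4H', offset=14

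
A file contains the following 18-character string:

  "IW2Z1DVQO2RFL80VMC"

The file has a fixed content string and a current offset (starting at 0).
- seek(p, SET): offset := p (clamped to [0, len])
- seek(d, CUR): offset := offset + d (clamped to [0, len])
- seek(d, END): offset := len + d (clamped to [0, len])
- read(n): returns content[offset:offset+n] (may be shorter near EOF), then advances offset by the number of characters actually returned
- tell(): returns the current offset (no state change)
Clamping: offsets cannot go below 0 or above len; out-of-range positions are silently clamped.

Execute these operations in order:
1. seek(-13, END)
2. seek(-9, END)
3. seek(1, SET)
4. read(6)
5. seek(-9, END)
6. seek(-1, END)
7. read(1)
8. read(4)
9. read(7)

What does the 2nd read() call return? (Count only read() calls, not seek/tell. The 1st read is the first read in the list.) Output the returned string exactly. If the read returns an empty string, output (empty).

After 1 (seek(-13, END)): offset=5
After 2 (seek(-9, END)): offset=9
After 3 (seek(1, SET)): offset=1
After 4 (read(6)): returned 'W2Z1DV', offset=7
After 5 (seek(-9, END)): offset=9
After 6 (seek(-1, END)): offset=17
After 7 (read(1)): returned 'C', offset=18
After 8 (read(4)): returned '', offset=18
After 9 (read(7)): returned '', offset=18

Answer: C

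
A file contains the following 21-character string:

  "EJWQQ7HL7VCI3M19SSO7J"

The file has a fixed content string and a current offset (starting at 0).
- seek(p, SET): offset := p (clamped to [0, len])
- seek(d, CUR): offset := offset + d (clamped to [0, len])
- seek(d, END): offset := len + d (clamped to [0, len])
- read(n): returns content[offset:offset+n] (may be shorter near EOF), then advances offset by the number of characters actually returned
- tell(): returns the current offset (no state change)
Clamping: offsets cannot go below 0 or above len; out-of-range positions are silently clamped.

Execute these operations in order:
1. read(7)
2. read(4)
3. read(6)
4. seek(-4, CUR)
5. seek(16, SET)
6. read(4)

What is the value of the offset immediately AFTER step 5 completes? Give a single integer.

Answer: 16

Derivation:
After 1 (read(7)): returned 'EJWQQ7H', offset=7
After 2 (read(4)): returned 'L7VC', offset=11
After 3 (read(6)): returned 'I3M19S', offset=17
After 4 (seek(-4, CUR)): offset=13
After 5 (seek(16, SET)): offset=16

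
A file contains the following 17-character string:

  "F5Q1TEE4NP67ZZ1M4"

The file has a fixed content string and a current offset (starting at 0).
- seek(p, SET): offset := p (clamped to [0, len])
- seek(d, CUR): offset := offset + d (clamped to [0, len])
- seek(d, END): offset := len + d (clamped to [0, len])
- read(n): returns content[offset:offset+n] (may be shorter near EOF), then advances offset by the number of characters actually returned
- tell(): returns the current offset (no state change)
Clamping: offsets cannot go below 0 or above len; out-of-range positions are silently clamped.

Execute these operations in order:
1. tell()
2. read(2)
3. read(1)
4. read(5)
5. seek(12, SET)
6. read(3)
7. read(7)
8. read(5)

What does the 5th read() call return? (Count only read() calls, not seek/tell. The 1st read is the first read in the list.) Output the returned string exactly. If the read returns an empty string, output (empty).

After 1 (tell()): offset=0
After 2 (read(2)): returned 'F5', offset=2
After 3 (read(1)): returned 'Q', offset=3
After 4 (read(5)): returned '1TEE4', offset=8
After 5 (seek(12, SET)): offset=12
After 6 (read(3)): returned 'ZZ1', offset=15
After 7 (read(7)): returned 'M4', offset=17
After 8 (read(5)): returned '', offset=17

Answer: M4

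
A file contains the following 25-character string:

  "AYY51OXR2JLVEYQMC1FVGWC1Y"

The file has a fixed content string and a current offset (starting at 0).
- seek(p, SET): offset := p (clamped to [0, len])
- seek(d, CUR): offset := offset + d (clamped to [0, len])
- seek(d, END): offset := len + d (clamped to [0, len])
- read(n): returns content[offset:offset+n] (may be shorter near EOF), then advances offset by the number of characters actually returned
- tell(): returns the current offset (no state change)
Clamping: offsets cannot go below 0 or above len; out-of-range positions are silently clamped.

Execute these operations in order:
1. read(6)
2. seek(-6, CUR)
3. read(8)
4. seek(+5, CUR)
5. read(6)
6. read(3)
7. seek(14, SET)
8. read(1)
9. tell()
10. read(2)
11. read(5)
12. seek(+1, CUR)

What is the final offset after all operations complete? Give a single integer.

After 1 (read(6)): returned 'AYY51O', offset=6
After 2 (seek(-6, CUR)): offset=0
After 3 (read(8)): returned 'AYY51OXR', offset=8
After 4 (seek(+5, CUR)): offset=13
After 5 (read(6)): returned 'YQMC1F', offset=19
After 6 (read(3)): returned 'VGW', offset=22
After 7 (seek(14, SET)): offset=14
After 8 (read(1)): returned 'Q', offset=15
After 9 (tell()): offset=15
After 10 (read(2)): returned 'MC', offset=17
After 11 (read(5)): returned '1FVGW', offset=22
After 12 (seek(+1, CUR)): offset=23

Answer: 23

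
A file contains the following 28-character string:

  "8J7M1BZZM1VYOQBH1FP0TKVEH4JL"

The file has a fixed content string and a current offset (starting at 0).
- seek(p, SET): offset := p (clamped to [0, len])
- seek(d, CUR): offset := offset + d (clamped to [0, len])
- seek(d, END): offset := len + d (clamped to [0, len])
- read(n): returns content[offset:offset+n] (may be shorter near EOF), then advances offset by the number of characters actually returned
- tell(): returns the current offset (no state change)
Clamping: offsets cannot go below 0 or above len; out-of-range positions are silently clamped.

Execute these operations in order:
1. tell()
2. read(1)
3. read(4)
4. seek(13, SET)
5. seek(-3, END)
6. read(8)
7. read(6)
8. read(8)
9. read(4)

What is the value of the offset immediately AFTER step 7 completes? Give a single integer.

After 1 (tell()): offset=0
After 2 (read(1)): returned '8', offset=1
After 3 (read(4)): returned 'J7M1', offset=5
After 4 (seek(13, SET)): offset=13
After 5 (seek(-3, END)): offset=25
After 6 (read(8)): returned '4JL', offset=28
After 7 (read(6)): returned '', offset=28

Answer: 28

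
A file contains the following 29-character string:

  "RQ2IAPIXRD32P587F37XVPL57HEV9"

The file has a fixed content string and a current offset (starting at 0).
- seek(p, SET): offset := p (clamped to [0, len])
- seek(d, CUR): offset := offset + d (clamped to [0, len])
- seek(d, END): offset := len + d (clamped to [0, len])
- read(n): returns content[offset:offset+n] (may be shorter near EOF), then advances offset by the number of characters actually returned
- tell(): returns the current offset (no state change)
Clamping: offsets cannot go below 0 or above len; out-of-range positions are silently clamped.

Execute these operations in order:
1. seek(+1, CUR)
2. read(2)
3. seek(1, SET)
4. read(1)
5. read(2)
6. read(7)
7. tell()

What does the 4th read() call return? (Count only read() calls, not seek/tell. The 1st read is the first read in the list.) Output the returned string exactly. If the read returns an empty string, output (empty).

Answer: APIXRD3

Derivation:
After 1 (seek(+1, CUR)): offset=1
After 2 (read(2)): returned 'Q2', offset=3
After 3 (seek(1, SET)): offset=1
After 4 (read(1)): returned 'Q', offset=2
After 5 (read(2)): returned '2I', offset=4
After 6 (read(7)): returned 'APIXRD3', offset=11
After 7 (tell()): offset=11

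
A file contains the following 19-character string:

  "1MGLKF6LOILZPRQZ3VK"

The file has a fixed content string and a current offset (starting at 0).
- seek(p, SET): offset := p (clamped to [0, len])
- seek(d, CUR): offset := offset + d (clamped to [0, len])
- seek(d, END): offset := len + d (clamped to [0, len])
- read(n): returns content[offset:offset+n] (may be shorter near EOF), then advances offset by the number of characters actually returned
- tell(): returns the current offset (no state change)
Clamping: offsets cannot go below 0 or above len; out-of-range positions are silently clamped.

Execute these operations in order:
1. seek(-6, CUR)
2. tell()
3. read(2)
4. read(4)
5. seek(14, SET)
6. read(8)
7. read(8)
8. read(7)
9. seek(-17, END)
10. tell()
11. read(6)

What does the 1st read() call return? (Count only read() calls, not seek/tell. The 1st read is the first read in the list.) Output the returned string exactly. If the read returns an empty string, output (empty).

Answer: 1M

Derivation:
After 1 (seek(-6, CUR)): offset=0
After 2 (tell()): offset=0
After 3 (read(2)): returned '1M', offset=2
After 4 (read(4)): returned 'GLKF', offset=6
After 5 (seek(14, SET)): offset=14
After 6 (read(8)): returned 'QZ3VK', offset=19
After 7 (read(8)): returned '', offset=19
After 8 (read(7)): returned '', offset=19
After 9 (seek(-17, END)): offset=2
After 10 (tell()): offset=2
After 11 (read(6)): returned 'GLKF6L', offset=8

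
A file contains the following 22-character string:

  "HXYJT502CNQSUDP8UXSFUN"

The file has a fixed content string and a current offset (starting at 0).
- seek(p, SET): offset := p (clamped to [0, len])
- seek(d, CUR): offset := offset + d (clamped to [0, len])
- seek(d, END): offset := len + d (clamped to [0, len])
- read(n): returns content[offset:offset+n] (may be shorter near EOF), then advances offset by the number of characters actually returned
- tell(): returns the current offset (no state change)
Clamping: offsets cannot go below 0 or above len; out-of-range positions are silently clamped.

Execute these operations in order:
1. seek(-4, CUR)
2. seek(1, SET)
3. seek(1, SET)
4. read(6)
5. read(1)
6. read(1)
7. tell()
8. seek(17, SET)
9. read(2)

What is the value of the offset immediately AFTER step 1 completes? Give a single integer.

After 1 (seek(-4, CUR)): offset=0

Answer: 0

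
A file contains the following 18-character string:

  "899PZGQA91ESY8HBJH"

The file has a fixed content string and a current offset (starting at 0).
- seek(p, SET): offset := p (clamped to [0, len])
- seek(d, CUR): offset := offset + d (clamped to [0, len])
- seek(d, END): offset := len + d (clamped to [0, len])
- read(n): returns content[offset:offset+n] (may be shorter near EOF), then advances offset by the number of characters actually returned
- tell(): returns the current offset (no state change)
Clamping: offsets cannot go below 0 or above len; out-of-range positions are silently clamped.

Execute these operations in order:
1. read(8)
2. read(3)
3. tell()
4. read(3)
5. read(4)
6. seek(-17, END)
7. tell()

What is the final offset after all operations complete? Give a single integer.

After 1 (read(8)): returned '899PZGQA', offset=8
After 2 (read(3)): returned '91E', offset=11
After 3 (tell()): offset=11
After 4 (read(3)): returned 'SY8', offset=14
After 5 (read(4)): returned 'HBJH', offset=18
After 6 (seek(-17, END)): offset=1
After 7 (tell()): offset=1

Answer: 1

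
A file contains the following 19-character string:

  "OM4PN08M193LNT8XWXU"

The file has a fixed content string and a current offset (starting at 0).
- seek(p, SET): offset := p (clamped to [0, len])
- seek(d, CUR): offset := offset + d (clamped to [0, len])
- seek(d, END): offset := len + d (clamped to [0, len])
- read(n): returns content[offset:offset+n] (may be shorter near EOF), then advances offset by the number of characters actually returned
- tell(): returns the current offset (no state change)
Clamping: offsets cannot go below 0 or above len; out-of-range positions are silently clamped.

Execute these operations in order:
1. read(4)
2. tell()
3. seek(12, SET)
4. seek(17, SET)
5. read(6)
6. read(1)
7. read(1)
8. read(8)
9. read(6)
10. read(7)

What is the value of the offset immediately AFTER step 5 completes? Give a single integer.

Answer: 19

Derivation:
After 1 (read(4)): returned 'OM4P', offset=4
After 2 (tell()): offset=4
After 3 (seek(12, SET)): offset=12
After 4 (seek(17, SET)): offset=17
After 5 (read(6)): returned 'XU', offset=19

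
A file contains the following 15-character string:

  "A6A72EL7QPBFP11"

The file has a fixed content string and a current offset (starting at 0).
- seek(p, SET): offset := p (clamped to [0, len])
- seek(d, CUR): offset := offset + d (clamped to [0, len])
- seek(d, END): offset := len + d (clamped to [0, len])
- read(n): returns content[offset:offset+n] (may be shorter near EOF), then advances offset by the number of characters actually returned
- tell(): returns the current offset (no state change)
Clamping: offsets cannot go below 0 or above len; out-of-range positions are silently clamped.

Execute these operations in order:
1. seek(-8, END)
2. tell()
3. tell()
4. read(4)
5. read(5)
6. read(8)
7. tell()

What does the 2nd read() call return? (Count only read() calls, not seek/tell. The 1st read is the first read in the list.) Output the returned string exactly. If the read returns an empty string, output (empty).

After 1 (seek(-8, END)): offset=7
After 2 (tell()): offset=7
After 3 (tell()): offset=7
After 4 (read(4)): returned '7QPB', offset=11
After 5 (read(5)): returned 'FP11', offset=15
After 6 (read(8)): returned '', offset=15
After 7 (tell()): offset=15

Answer: FP11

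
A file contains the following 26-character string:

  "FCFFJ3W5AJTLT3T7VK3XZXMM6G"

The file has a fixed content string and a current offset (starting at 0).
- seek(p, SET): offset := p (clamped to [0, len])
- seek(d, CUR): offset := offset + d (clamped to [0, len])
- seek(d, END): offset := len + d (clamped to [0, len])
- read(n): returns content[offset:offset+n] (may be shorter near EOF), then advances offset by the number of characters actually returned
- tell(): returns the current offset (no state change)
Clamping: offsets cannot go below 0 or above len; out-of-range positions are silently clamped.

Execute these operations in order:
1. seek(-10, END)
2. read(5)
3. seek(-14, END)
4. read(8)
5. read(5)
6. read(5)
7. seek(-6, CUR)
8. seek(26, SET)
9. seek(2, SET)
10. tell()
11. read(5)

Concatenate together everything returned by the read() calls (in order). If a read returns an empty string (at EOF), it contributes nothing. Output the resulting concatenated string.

After 1 (seek(-10, END)): offset=16
After 2 (read(5)): returned 'VK3XZ', offset=21
After 3 (seek(-14, END)): offset=12
After 4 (read(8)): returned 'T3T7VK3X', offset=20
After 5 (read(5)): returned 'ZXMM6', offset=25
After 6 (read(5)): returned 'G', offset=26
After 7 (seek(-6, CUR)): offset=20
After 8 (seek(26, SET)): offset=26
After 9 (seek(2, SET)): offset=2
After 10 (tell()): offset=2
After 11 (read(5)): returned 'FFJ3W', offset=7

Answer: VK3XZT3T7VK3XZXMM6GFFJ3W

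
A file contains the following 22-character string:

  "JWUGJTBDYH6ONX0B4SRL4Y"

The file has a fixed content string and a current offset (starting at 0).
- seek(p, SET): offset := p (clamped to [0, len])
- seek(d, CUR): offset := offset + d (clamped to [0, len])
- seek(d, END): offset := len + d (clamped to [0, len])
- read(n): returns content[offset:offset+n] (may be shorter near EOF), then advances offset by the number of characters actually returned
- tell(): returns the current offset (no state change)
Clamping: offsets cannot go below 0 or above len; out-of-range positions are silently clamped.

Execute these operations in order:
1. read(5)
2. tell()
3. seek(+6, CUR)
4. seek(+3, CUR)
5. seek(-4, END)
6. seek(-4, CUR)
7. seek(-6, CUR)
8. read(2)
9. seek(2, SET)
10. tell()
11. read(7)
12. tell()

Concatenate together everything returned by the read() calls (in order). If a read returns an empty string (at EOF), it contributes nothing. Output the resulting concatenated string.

Answer: JWUGJYHUGJTBDY

Derivation:
After 1 (read(5)): returned 'JWUGJ', offset=5
After 2 (tell()): offset=5
After 3 (seek(+6, CUR)): offset=11
After 4 (seek(+3, CUR)): offset=14
After 5 (seek(-4, END)): offset=18
After 6 (seek(-4, CUR)): offset=14
After 7 (seek(-6, CUR)): offset=8
After 8 (read(2)): returned 'YH', offset=10
After 9 (seek(2, SET)): offset=2
After 10 (tell()): offset=2
After 11 (read(7)): returned 'UGJTBDY', offset=9
After 12 (tell()): offset=9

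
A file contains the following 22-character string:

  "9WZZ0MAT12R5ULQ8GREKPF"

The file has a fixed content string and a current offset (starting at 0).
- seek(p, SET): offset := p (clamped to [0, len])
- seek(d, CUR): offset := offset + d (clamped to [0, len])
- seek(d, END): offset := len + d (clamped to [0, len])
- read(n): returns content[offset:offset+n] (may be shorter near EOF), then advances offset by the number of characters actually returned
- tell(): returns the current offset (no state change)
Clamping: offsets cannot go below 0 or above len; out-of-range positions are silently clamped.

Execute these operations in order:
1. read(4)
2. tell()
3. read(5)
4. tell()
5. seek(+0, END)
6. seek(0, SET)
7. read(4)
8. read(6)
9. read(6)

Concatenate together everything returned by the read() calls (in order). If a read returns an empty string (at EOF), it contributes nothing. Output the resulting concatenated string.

Answer: 9WZZ0MAT19WZZ0MAT12R5ULQ8

Derivation:
After 1 (read(4)): returned '9WZZ', offset=4
After 2 (tell()): offset=4
After 3 (read(5)): returned '0MAT1', offset=9
After 4 (tell()): offset=9
After 5 (seek(+0, END)): offset=22
After 6 (seek(0, SET)): offset=0
After 7 (read(4)): returned '9WZZ', offset=4
After 8 (read(6)): returned '0MAT12', offset=10
After 9 (read(6)): returned 'R5ULQ8', offset=16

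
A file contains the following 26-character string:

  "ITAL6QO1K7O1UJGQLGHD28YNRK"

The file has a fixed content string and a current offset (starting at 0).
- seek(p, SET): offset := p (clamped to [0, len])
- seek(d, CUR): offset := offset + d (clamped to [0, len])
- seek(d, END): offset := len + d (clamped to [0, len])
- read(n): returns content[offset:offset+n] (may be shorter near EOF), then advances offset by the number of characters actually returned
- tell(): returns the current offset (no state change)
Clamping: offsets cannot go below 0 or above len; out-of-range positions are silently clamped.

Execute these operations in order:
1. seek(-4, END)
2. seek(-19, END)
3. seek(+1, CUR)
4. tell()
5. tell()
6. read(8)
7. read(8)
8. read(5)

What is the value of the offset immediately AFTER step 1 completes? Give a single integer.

After 1 (seek(-4, END)): offset=22

Answer: 22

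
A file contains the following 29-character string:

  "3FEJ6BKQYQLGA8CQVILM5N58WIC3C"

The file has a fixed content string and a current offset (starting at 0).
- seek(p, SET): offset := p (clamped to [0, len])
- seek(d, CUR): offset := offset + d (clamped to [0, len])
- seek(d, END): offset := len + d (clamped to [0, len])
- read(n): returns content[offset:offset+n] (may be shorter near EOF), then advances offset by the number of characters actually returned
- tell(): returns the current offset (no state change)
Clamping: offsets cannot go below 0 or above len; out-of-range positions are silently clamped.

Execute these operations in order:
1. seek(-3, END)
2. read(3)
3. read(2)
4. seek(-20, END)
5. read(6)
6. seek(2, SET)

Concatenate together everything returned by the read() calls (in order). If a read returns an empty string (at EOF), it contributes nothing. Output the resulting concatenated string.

Answer: C3CQLGA8C

Derivation:
After 1 (seek(-3, END)): offset=26
After 2 (read(3)): returned 'C3C', offset=29
After 3 (read(2)): returned '', offset=29
After 4 (seek(-20, END)): offset=9
After 5 (read(6)): returned 'QLGA8C', offset=15
After 6 (seek(2, SET)): offset=2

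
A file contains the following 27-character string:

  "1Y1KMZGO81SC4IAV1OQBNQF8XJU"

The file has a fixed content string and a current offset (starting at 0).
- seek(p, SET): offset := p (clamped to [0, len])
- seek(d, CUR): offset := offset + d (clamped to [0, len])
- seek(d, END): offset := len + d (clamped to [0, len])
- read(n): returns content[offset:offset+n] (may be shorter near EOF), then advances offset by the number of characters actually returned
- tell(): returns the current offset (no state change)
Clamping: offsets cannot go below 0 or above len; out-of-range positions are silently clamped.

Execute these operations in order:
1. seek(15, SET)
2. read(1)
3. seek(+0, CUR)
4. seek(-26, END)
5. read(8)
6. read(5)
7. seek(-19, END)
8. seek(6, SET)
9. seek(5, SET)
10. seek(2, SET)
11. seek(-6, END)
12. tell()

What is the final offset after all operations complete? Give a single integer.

Answer: 21

Derivation:
After 1 (seek(15, SET)): offset=15
After 2 (read(1)): returned 'V', offset=16
After 3 (seek(+0, CUR)): offset=16
After 4 (seek(-26, END)): offset=1
After 5 (read(8)): returned 'Y1KMZGO8', offset=9
After 6 (read(5)): returned '1SC4I', offset=14
After 7 (seek(-19, END)): offset=8
After 8 (seek(6, SET)): offset=6
After 9 (seek(5, SET)): offset=5
After 10 (seek(2, SET)): offset=2
After 11 (seek(-6, END)): offset=21
After 12 (tell()): offset=21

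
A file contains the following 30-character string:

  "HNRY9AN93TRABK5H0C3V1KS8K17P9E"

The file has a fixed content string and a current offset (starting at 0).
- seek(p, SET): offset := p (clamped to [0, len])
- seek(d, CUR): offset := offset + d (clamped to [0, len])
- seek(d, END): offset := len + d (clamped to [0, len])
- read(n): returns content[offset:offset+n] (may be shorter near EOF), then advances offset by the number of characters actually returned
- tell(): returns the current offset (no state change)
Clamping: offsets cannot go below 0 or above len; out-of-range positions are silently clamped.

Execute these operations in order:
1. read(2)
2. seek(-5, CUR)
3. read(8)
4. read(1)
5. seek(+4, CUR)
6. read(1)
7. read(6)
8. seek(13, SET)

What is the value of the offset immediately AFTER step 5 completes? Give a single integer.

Answer: 13

Derivation:
After 1 (read(2)): returned 'HN', offset=2
After 2 (seek(-5, CUR)): offset=0
After 3 (read(8)): returned 'HNRY9AN9', offset=8
After 4 (read(1)): returned '3', offset=9
After 5 (seek(+4, CUR)): offset=13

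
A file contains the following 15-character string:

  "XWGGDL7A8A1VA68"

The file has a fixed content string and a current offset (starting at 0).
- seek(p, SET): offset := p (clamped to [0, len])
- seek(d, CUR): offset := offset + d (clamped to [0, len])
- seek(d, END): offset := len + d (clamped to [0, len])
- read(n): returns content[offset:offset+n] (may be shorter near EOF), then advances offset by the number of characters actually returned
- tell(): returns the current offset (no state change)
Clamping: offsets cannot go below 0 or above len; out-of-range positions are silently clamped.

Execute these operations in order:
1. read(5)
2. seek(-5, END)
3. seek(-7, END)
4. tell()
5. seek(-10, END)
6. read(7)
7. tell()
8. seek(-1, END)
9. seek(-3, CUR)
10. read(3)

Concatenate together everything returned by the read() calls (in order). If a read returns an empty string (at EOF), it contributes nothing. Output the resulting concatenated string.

After 1 (read(5)): returned 'XWGGD', offset=5
After 2 (seek(-5, END)): offset=10
After 3 (seek(-7, END)): offset=8
After 4 (tell()): offset=8
After 5 (seek(-10, END)): offset=5
After 6 (read(7)): returned 'L7A8A1V', offset=12
After 7 (tell()): offset=12
After 8 (seek(-1, END)): offset=14
After 9 (seek(-3, CUR)): offset=11
After 10 (read(3)): returned 'VA6', offset=14

Answer: XWGGDL7A8A1VVA6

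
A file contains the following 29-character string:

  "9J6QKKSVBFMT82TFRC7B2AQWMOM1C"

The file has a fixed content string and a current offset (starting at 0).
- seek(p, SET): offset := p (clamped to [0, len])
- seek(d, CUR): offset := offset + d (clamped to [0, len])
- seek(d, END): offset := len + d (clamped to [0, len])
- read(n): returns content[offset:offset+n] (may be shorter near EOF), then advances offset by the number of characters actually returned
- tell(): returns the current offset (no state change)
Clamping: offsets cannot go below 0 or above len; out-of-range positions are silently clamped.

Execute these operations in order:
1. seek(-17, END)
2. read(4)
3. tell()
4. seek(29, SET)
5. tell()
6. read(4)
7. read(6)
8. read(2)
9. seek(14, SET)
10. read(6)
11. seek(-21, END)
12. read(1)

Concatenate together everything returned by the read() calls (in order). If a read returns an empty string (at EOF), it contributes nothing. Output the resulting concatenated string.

Answer: 82TFTFRC7BB

Derivation:
After 1 (seek(-17, END)): offset=12
After 2 (read(4)): returned '82TF', offset=16
After 3 (tell()): offset=16
After 4 (seek(29, SET)): offset=29
After 5 (tell()): offset=29
After 6 (read(4)): returned '', offset=29
After 7 (read(6)): returned '', offset=29
After 8 (read(2)): returned '', offset=29
After 9 (seek(14, SET)): offset=14
After 10 (read(6)): returned 'TFRC7B', offset=20
After 11 (seek(-21, END)): offset=8
After 12 (read(1)): returned 'B', offset=9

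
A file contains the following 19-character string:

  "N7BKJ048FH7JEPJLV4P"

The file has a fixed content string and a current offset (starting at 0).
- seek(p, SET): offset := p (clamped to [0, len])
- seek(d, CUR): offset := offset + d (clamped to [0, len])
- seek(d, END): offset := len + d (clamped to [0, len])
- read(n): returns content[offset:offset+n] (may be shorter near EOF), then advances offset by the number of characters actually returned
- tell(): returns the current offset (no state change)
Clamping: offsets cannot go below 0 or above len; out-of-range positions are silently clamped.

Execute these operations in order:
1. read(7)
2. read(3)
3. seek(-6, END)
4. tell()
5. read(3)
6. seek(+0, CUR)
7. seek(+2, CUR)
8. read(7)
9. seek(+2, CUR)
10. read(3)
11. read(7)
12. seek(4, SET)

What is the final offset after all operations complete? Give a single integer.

Answer: 4

Derivation:
After 1 (read(7)): returned 'N7BKJ04', offset=7
After 2 (read(3)): returned '8FH', offset=10
After 3 (seek(-6, END)): offset=13
After 4 (tell()): offset=13
After 5 (read(3)): returned 'PJL', offset=16
After 6 (seek(+0, CUR)): offset=16
After 7 (seek(+2, CUR)): offset=18
After 8 (read(7)): returned 'P', offset=19
After 9 (seek(+2, CUR)): offset=19
After 10 (read(3)): returned '', offset=19
After 11 (read(7)): returned '', offset=19
After 12 (seek(4, SET)): offset=4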